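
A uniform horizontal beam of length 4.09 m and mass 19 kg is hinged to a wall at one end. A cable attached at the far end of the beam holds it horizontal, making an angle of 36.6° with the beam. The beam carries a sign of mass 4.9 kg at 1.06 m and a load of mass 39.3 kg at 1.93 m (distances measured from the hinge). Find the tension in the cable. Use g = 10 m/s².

Take moments about the hinge.
Beam weight: 19 × 10 = 190 N down at 2.045 m → arm 2.045 m, τ = 190 × 2.045 = 388.6 N·m clockwise.
Sign: 4.9 × 10 = 49 N down at 1.06 m → arm 1.06 m, τ = 49 × 1.06 = 51.94 N·m clockwise.
Load: 39.3 × 10 = 393 N down at 1.93 m → arm 1.93 m, τ = 393 × 1.93 = 758.5 N·m clockwise.
Total clockwise load moment = 1199 N·m.
The cable tension T acts at 4.09 m; only its component perpendicular to the beam, T sinθ, produces torque. sin 36.6° = 0.5962.
For rotational equilibrium, T × 4.09 × 0.5962 = 1199, so T = 1199 / 2.438 = 492 N.

T ≈ 492 N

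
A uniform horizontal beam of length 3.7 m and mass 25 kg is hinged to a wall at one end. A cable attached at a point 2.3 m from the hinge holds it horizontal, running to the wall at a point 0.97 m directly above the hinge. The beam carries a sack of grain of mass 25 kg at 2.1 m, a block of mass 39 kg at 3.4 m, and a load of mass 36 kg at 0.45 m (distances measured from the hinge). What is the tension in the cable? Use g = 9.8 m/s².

T ≈ 2710 N

Choose the hinge as the axis so the unknown hinge reaction has zero arm there.
Beam weight: 25 × 9.8 = 245 N down at 1.85 m → arm 1.85 m, τ = 245 × 1.85 = 453.2 N·m clockwise.
Sack of grain: 25 × 9.8 = 245 N down at 2.1 m → arm 2.1 m, τ = 245 × 2.1 = 514.5 N·m clockwise.
Block: 39 × 9.8 = 382.2 N down at 3.4 m → arm 3.4 m, τ = 382.2 × 3.4 = 1299 N·m clockwise.
Load: 36 × 9.8 = 352.8 N down at 0.45 m → arm 0.45 m, τ = 352.8 × 0.45 = 158.8 N·m clockwise.
Total clockwise load moment = 2426 N·m.
The cable tension T acts at 2.3 m; only its component perpendicular to the beam, T sinθ, produces torque. sinθ = h/√(h²+d²) = 0.97/√(0.97²+2.3²) = 0.3886.
Στ = 0 ⇒ T × 2.3 × 0.3886 = 2426 ⇒ T = 2426 / 0.8938 = 2710 N.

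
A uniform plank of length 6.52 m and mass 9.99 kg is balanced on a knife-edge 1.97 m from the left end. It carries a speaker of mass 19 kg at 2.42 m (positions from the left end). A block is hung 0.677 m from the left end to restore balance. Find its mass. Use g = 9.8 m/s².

m ≈ 16.6 kg

Sum moments about the knife-edge (at 1.97 m from the left end) (the support reaction has zero arm there).
Beam weight: 9.99 × 9.8 = 97.9 N down at 3.26 m → arm 1.29 m, τ = 97.9 × 1.29 = 126.3 N·m clockwise.
Speaker: 19 × 9.8 = 186.2 N down at 2.42 m → arm 0.45 m, τ = 186.2 × 0.45 = 83.79 N·m clockwise.
Net moment of known loads = 210.1 N·m clockwise.
An unknown mass m at 0.677 m has arm 1.293 m; its moment is m·g·1.293 counterclockwise.
Balancing moments: m × 9.8 × 1.293 = 210.1, giving m = 210.1 / (9.8 × 1.293) = 16.6 kg.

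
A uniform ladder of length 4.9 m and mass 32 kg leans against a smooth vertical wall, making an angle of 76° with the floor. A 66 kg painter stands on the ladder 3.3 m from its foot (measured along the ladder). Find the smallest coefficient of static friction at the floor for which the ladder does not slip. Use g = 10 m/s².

μ_min ≈ 0.154

Taking torques about the foot of the ladder:
Ladder weight 32×10 = 320 N acts at 2.45 m along the ladder; its horizontal arm is 2.45·cos76° = 0.5927 m → τ = 189.7 N·m clockwise.
Painter: 66×10 = 660 N at 3.3 m → arm 0.7983 m → τ = 526.9 N·m clockwise.
Wall normal N acts horizontally at the top; its moment arm is the height L sinθ = 4.9·sin76° = 4.754 m, counterclockwise.
Setting net torque to zero: N × 4.754 = 716.6 → N = 150.7 N.
ΣFx = 0 ⇒ f = N_wall = 150.7 N. ΣFy = 0 ⇒ N_floor = 980 N.
μ_min = f / N_floor = 150.7 / 980 = 0.154.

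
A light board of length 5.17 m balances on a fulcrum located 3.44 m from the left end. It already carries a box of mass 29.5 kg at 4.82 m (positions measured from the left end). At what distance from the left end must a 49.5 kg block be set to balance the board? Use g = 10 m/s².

About the fulcrum (at 3.44 m from the left end):
Box: 29.5 × 10 = 295 N down at 4.82 m → arm 1.38 m, τ = 295 × 1.38 = 407.1 N·m clockwise.
Net moment of existing loads = 407.1 N·m clockwise.
The block weighs 49.5 × 10 = 495 N and must supply an equal counterclockwise moment, so its lever arm about the fulcrum is 407.1 / 495 = 0.822 m.
That puts it at 3.44 − 0.822 = 2.62 m from the left end.

x ≈ 2.62 m from the left end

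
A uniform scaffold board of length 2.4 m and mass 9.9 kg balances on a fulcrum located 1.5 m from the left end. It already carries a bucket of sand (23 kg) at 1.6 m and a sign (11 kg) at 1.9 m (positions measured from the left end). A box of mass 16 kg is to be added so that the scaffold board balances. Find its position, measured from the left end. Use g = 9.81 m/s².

x ≈ 1.27 m from the left end

Sum moments about the fulcrum (at 1.5 m from the left end) (the support reaction has zero arm there).
Beam weight: 9.9 × 9.81 = 97.12 N down at 1.2 m → arm 0.3 m, τ = 97.12 × 0.3 = 29.14 N·m counterclockwise.
Bucket of sand: 23 × 9.81 = 225.6 N down at 1.6 m → arm 0.1 m, τ = 225.6 × 0.1 = 22.56 N·m clockwise.
Sign: 11 × 9.81 = 107.9 N down at 1.9 m → arm 0.4 m, τ = 107.9 × 0.4 = 43.16 N·m clockwise.
Net moment of existing loads = 36.58 N·m clockwise.
The box weighs 16 × 9.81 = 157 N and must supply an equal counterclockwise moment, so its lever arm about the fulcrum is 36.58 / 157 = 0.233 m.
That puts it at 1.5 − 0.233 = 1.27 m from the left end.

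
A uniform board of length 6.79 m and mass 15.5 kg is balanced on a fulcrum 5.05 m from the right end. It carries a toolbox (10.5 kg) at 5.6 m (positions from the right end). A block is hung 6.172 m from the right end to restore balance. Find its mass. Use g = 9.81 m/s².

About the fulcrum (at 5.05 m from the right end):
Beam weight: 15.5 × 9.81 = 152.1 N down at 3.395 m → arm 1.655 m, τ = 152.1 × 1.655 = 251.7 N·m clockwise.
Toolbox: 10.5 × 9.81 = 103 N down at 5.6 m → arm 0.55 m, τ = 103 × 0.55 = 56.65 N·m counterclockwise.
Net moment of known loads = 195 N·m clockwise.
An unknown mass m at 6.172 m has arm 1.122 m; its moment is m·g·1.122 counterclockwise.
Στ = 0 ⇒ m × 9.81 × 1.122 = 195 ⇒ m = 195 / (9.81 × 1.122) = 17.7 kg.

m ≈ 17.7 kg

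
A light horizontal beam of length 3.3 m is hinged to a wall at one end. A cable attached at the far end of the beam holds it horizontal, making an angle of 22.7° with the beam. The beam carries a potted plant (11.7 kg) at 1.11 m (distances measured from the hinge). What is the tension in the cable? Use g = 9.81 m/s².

Taking torques about the hinge:
Potted plant: 11.7 × 9.81 = 114.8 N down at 1.11 m → arm 1.11 m, τ = 114.8 × 1.11 = 127.4 N·m clockwise.
Total clockwise load moment = 127.4 N·m.
The cable tension T acts at 3.3 m; only its component perpendicular to the beam, T sinθ, produces torque. sin 22.7° = 0.3859.
Balancing moments: T × 3.3 × 0.3859 = 127.4, giving T = 127.4 / 1.273 = 100 N.

T ≈ 100 N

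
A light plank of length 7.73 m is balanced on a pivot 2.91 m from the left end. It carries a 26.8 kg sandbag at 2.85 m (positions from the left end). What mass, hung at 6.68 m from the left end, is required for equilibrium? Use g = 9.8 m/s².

Sum moments about the pivot (at 2.91 m from the left end) (the support reaction has zero arm there).
Sandbag: 26.8 × 9.8 = 262.6 N down at 2.85 m → arm 0.06 m, τ = 262.6 × 0.06 = 15.76 N·m counterclockwise.
Net moment of known loads = 15.76 N·m counterclockwise.
An unknown mass m at 6.68 m has arm 3.77 m; its moment is m·g·3.77 clockwise.
Setting net torque to zero: m × 9.8 × 3.77 = 15.76 → m = 15.76 / (9.8 × 3.77) = 0.427 kg.

m ≈ 0.427 kg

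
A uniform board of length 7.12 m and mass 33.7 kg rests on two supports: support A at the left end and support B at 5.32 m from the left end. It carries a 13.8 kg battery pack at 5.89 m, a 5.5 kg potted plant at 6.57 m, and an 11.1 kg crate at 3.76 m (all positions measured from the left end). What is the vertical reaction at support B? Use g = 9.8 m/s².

R_B ≈ 514 N

Choose support A as the axis so its reaction then has zero moment arm.
Beam weight: 33.7 × 9.8 = 330.3 N down at 3.56 m → arm 3.56 m, τ = 330.3 × 3.56 = 1176 N·m clockwise.
Battery pack: 13.8 × 9.8 = 135.2 N down at 5.89 m → arm 5.89 m, τ = 135.2 × 5.89 = 796.3 N·m clockwise.
Potted plant: 5.5 × 9.8 = 53.9 N down at 6.57 m → arm 6.57 m, τ = 53.9 × 6.57 = 354.1 N·m clockwise.
Crate: 11.1 × 9.8 = 108.8 N down at 3.76 m → arm 3.76 m, τ = 108.8 × 3.76 = 409.1 N·m clockwise.
Net load moment about support A = 2736 N·m clockwise.
Reaction R at support B is upward at 5.32 m, arm 5.32 m → moment R × 5.32 counterclockwise.
Στ = 0 ⇒ R × 5.32 = 2736 ⇒ R = 514 N.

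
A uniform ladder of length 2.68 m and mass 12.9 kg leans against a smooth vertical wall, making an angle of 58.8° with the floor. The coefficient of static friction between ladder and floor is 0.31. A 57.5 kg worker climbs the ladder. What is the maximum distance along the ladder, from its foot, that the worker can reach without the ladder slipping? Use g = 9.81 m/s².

Take moments about the foot of the ladder.
Ladder weight 12.9×9.81 = 126.5 N acts at 1.34 m along the ladder; its horizontal arm is 1.34·cos58.8° = 0.6942 m → τ = 87.82 N·m clockwise.
Worker weight 57.5×9.81 = 564.1 N at distance d → arm d·cos58.8° → τ = 564.1·d·0.518 clockwise.
Wall normal N at the top has arm L sinθ = 2.292 m counterclockwise, so Στ = 0 gives N·2.292 = 87.82 + 292.2·d.
ΣFy = 0 ⇒ N_floor = 690.6 N, so the maximum friction is μ_s·N_floor = 0.31×690.6 = 214.1 N. ΣFx = 0 ⇒ N_wall = f, so at the slipping point N = 214.1 N.
Substituting: 214.1×2.292 = 87.82 + 292.2·d ⇒ d = (490.7 − 87.82) / 292.2 = 1.38 m.

d ≈ 1.38 m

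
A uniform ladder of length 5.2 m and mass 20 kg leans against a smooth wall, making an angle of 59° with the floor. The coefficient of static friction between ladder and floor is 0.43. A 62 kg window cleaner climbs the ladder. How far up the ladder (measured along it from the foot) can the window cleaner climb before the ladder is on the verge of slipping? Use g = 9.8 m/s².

d ≈ 4.08 m

Choose the foot of the ladder as the axis so the floor normal and friction both act there and drop out.
Ladder weight 20×9.8 = 196 N acts at 2.6 m along the ladder; its horizontal arm is 2.6·cos59° = 1.339 m → τ = 262.4 N·m clockwise.
Window cleaner weight 62×9.8 = 607.6 N at distance d → arm d·cos59° → τ = 607.6·d·0.515 clockwise.
Wall normal N at the top has arm L sinθ = 4.457 m counterclockwise, so Στ = 0 gives N·4.457 = 262.4 + 312.9·d.
ΣFy = 0 ⇒ N_floor = 803.6 N, so the maximum friction is μ_s·N_floor = 0.43×803.6 = 345.5 N. ΣFx = 0 ⇒ N_wall = f, so at the slipping point N = 345.5 N.
Substituting: 345.5×4.457 = 262.4 + 312.9·d ⇒ d = (1540 − 262.4) / 312.9 = 4.08 m.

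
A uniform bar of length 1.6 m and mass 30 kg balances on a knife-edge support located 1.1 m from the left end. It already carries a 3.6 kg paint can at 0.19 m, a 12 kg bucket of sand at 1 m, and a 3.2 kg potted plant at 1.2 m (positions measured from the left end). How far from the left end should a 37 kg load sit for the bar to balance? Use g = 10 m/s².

About the knife-edge support (at 1.1 m from the left end):
Beam weight: 30 × 10 = 300 N down at 0.8 m → arm 0.3 m, τ = 300 × 0.3 = 90 N·m counterclockwise.
Paint can: 3.6 × 10 = 36 N down at 0.19 m → arm 0.91 m, τ = 36 × 0.91 = 32.76 N·m counterclockwise.
Bucket of sand: 12 × 10 = 120 N down at 1 m → arm 0.1 m, τ = 120 × 0.1 = 12 N·m counterclockwise.
Potted plant: 3.2 × 10 = 32 N down at 1.2 m → arm 0.1 m, τ = 32 × 0.1 = 3.2 N·m clockwise.
Net moment of existing loads = 131.6 N·m counterclockwise.
The load weighs 37 × 10 = 370 N and must supply an equal clockwise moment, so its lever arm about the knife-edge support is 131.6 / 370 = 0.356 m.
That puts it at 1.1 + 0.356 = 1.46 m from the left end.

x ≈ 1.46 m from the left end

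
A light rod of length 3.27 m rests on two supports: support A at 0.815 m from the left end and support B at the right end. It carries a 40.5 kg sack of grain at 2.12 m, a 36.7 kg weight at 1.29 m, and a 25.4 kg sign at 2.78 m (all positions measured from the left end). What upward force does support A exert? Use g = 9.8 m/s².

R_A ≈ 526 N

Take moments about support B.
Sack of grain: 40.5 × 9.8 = 396.9 N down at 2.12 m → arm 1.15 m, τ = 396.9 × 1.15 = 456.4 N·m counterclockwise.
Weight: 36.7 × 9.8 = 359.7 N down at 1.29 m → arm 1.98 m, τ = 359.7 × 1.98 = 712.2 N·m counterclockwise.
Sign: 25.4 × 9.8 = 248.9 N down at 2.78 m → arm 0.49 m, τ = 248.9 × 0.49 = 122 N·m counterclockwise.
Net load moment about support B = 1291 N·m counterclockwise.
Reaction R at support A is upward at 0.815 m, arm 2.455 m → moment R × 2.455 clockwise.
Στ = 0 ⇒ R × 2.455 = 1291 ⇒ R = 526 N.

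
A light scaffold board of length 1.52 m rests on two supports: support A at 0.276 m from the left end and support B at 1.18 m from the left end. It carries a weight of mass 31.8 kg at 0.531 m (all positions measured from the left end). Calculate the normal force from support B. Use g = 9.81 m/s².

Taking torques about support A:
Weight: 31.8 × 9.81 = 312 N down at 0.531 m → arm 0.255 m, τ = 312 × 0.255 = 79.56 N·m clockwise.
Net load moment about support A = 79.56 N·m clockwise.
Reaction R at support B is upward at 1.18 m, arm 0.904 m → moment R × 0.904 counterclockwise.
Στ = 0 ⇒ R × 0.904 = 79.56 ⇒ R = 88 N.

R_B ≈ 88 N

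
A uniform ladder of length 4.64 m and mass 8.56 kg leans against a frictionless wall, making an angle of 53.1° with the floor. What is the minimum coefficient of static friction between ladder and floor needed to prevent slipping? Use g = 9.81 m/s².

About the foot of the ladder:
Ladder weight 8.56×9.81 = 83.97 N acts at 2.32 m along the ladder; its horizontal arm is 2.32·cos53.1° = 1.393 m → τ = 117 N·m clockwise.
Wall normal N acts horizontally at the top; its moment arm is the height L sinθ = 4.64·sin53.1° = 3.711 m, counterclockwise.
Setting net torque to zero: N × 3.711 = 117 → N = 31.53 N.
ΣFx = 0 ⇒ f = N_wall = 31.53 N. ΣFy = 0 ⇒ N_floor = 83.97 N.
μ_min = f / N_floor = 31.53 / 83.97 = 0.375.

μ_min ≈ 0.375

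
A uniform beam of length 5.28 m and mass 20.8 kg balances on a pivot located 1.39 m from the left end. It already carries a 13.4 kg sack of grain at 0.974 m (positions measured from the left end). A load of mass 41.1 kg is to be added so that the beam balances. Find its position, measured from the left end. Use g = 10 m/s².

Sum moments about the pivot (at 1.39 m from the left end) (the support reaction has zero arm there).
Beam weight: 20.8 × 10 = 208 N down at 2.64 m → arm 1.25 m, τ = 208 × 1.25 = 260 N·m clockwise.
Sack of grain: 13.4 × 10 = 134 N down at 0.974 m → arm 0.416 m, τ = 134 × 0.416 = 55.74 N·m counterclockwise.
Net moment of existing loads = 204.3 N·m clockwise.
The load weighs 41.1 × 10 = 411 N and must supply an equal counterclockwise moment, so its lever arm about the pivot is 204.3 / 411 = 0.497 m.
That puts it at 1.39 − 0.497 = 0.893 m from the left end.

x ≈ 0.893 m from the left end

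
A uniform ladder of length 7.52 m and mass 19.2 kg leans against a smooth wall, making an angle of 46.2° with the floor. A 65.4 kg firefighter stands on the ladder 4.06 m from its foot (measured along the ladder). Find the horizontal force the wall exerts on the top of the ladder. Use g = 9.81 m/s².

N_wall ≈ 422 N

Taking torques about the foot of the ladder:
Ladder weight 19.2×9.81 = 188.4 N acts at 3.76 m along the ladder; its horizontal arm is 3.76·cos46.2° = 2.602 m → τ = 490.2 N·m clockwise.
Firefighter: 65.4×9.81 = 641.6 N at 4.06 m → arm 2.81 m → τ = 1803 N·m clockwise.
Wall normal N acts horizontally at the top; its moment arm is the height L sinθ = 7.52·sin46.2° = 5.428 m, counterclockwise.
For rotational equilibrium, N × 5.428 = 2293, so N = 422 N.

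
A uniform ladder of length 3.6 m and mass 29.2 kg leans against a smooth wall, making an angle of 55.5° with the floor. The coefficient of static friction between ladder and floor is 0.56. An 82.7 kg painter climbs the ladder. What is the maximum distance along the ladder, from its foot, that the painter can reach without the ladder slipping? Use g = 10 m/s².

d ≈ 3.33 m

Sum moments about the foot of the ladder (the floor normal and friction both act there and drop out).
Ladder weight 29.2×10 = 292 N acts at 1.8 m along the ladder; its horizontal arm is 1.8·cos55.5° = 1.02 m → τ = 297.8 N·m clockwise.
Painter weight 82.7×10 = 827 N at distance d → arm d·cos55.5° → τ = 827·d·0.5664 clockwise.
Wall normal N at the top has arm L sinθ = 2.967 m counterclockwise, so Στ = 0 gives N·2.967 = 297.8 + 468.4·d.
ΣFy = 0 ⇒ N_floor = 1119 N, so the maximum friction is μ_s·N_floor = 0.56×1119 = 626.6 N. ΣFx = 0 ⇒ N_wall = f, so at the slipping point N = 626.6 N.
Substituting: 626.6×2.967 = 297.8 + 468.4·d ⇒ d = (1859 − 297.8) / 468.4 = 3.33 m.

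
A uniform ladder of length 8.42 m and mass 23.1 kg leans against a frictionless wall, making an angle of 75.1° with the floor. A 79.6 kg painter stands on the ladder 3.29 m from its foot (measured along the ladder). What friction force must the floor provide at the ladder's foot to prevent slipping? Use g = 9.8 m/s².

f ≈ 111 N

Take moments about the foot of the ladder.
Ladder weight 23.1×9.8 = 226.4 N acts at 4.21 m along the ladder; its horizontal arm is 4.21·cos75.1° = 1.083 m → τ = 245.2 N·m clockwise.
Painter: 79.6×9.8 = 780.1 N at 3.29 m → arm 0.846 m → τ = 660 N·m clockwise.
Wall normal N acts horizontally at the top; its moment arm is the height L sinθ = 8.42·sin75.1° = 8.137 m, counterclockwise.
Στ = 0 ⇒ N × 8.137 = 905.2 ⇒ N = 111 N.
ΣFx = 0: friction at the foot balances the wall's push, so f = N_wall = 111 N.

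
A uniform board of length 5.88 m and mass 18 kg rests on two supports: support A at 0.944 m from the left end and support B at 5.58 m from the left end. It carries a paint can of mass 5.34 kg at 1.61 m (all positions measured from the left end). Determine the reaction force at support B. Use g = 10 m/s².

About support A:
Beam weight: 18 × 10 = 180 N down at 2.94 m → arm 1.996 m, τ = 180 × 1.996 = 359.3 N·m clockwise.
Paint can: 5.34 × 10 = 53.4 N down at 1.61 m → arm 0.666 m, τ = 53.4 × 0.666 = 35.56 N·m clockwise.
Net load moment about support A = 394.9 N·m clockwise.
Reaction R at support B is upward at 5.58 m, arm 4.636 m → moment R × 4.636 counterclockwise.
Balancing moments: R × 4.636 = 394.9, giving R = 85.2 N.

R_B ≈ 85.2 N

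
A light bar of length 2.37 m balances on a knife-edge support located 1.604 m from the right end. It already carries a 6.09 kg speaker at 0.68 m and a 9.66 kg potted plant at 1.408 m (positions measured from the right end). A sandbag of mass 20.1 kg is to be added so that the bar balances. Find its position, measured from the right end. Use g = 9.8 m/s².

x ≈ 1.98 m from the right end

Choose the knife-edge support (at 1.604 m from the right end) as the axis so the support reaction has zero arm there.
Speaker: 6.09 × 9.8 = 59.68 N down at 0.68 m → arm 0.924 m, τ = 59.68 × 0.924 = 55.14 N·m clockwise.
Potted plant: 9.66 × 9.8 = 94.67 N down at 1.408 m → arm 0.196 m, τ = 94.67 × 0.196 = 18.56 N·m clockwise.
Net moment of existing loads = 73.7 N·m clockwise.
The sandbag weighs 20.1 × 9.8 = 197 N and must supply an equal counterclockwise moment, so its lever arm about the knife-edge support is 73.7 / 197 = 0.374 m.
That puts it at 1.604 + 0.374 = 1.98 m from the right end.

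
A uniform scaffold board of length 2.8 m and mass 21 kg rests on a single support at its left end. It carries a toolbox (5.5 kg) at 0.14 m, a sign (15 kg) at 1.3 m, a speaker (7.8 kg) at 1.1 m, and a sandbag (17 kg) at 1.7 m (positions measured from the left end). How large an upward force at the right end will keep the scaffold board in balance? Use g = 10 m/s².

Choose the left end as the axis so the unknown pivot reaction has zero arm there.
Beam weight: 21 × 10 = 210 N down at 1.4 m → arm 1.4 m, τ = 210 × 1.4 = 294 N·m clockwise.
Toolbox: 5.5 × 10 = 55 N down at 0.14 m → arm 0.14 m, τ = 55 × 0.14 = 7.7 N·m clockwise.
Sign: 15 × 10 = 150 N down at 1.3 m → arm 1.3 m, τ = 150 × 1.3 = 195 N·m clockwise.
Speaker: 7.8 × 10 = 78 N down at 1.1 m → arm 1.1 m, τ = 78 × 1.1 = 85.8 N·m clockwise.
Sandbag: 17 × 10 = 170 N down at 1.7 m → arm 1.7 m, τ = 170 × 1.7 = 289 N·m clockwise.
Net moment of the loads = 871.5 N·m clockwise.
The upward force F acts at the right end, arm 2.8 m, giving F × 2.8 counterclockwise.
Στ = 0 ⇒ F × 2.8 = 871.5 ⇒ F = 871.5 / 2.8 = 311 N.

F ≈ 311 N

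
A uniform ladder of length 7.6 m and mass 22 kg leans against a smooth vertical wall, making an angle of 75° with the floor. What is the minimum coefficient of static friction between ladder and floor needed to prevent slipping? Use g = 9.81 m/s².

Take moments about the foot of the ladder.
Ladder weight 22×9.81 = 215.8 N acts at 3.8 m along the ladder; its horizontal arm is 3.8·cos75° = 0.9835 m → τ = 212.2 N·m clockwise.
Wall normal N acts horizontally at the top; its moment arm is the height L sinθ = 7.6·sin75° = 7.341 m, counterclockwise.
Balancing moments: N × 7.341 = 212.2, giving N = 28.91 N.
ΣFx = 0 ⇒ f = N_wall = 28.91 N. ΣFy = 0 ⇒ N_floor = 215.8 N.
μ_min = f / N_floor = 28.91 / 215.8 = 0.134.

μ_min ≈ 0.134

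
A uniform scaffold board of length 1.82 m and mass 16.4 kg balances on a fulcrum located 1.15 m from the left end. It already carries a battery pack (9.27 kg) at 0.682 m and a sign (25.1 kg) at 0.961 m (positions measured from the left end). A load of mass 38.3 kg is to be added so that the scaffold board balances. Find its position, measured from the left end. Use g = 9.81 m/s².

Take moments about the fulcrum (at 1.15 m from the left end).
Beam weight: 16.4 × 9.81 = 160.9 N down at 0.91 m → arm 0.24 m, τ = 160.9 × 0.24 = 38.62 N·m counterclockwise.
Battery pack: 9.27 × 9.81 = 90.94 N down at 0.682 m → arm 0.468 m, τ = 90.94 × 0.468 = 42.56 N·m counterclockwise.
Sign: 25.1 × 9.81 = 246.2 N down at 0.961 m → arm 0.189 m, τ = 246.2 × 0.189 = 46.53 N·m counterclockwise.
Net moment of existing loads = 127.7 N·m counterclockwise.
The load weighs 38.3 × 9.81 = 375.7 N and must supply an equal clockwise moment, so its lever arm about the fulcrum is 127.7 / 375.7 = 0.34 m.
That puts it at 1.15 + 0.34 = 1.49 m from the left end.

x ≈ 1.49 m from the left end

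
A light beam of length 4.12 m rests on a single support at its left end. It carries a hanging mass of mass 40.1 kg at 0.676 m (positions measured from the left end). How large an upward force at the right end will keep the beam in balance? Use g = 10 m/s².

Choose the left end as the axis so the unknown pivot reaction has zero arm there.
Hanging mass: 40.1 × 10 = 401 N down at 0.676 m → arm 0.676 m, τ = 401 × 0.676 = 271.1 N·m clockwise.
Net moment of the loads = 271.1 N·m clockwise.
The upward force F acts at the right end, arm 4.12 m, giving F × 4.12 counterclockwise.
Στ = 0 ⇒ F × 4.12 = 271.1 ⇒ F = 271.1 / 4.12 = 65.8 N.

F ≈ 65.8 N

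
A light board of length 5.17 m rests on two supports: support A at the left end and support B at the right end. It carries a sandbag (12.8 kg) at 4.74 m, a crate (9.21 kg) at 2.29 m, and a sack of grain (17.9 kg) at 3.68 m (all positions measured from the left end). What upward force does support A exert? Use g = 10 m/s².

Sum moments about support B (its reaction then has zero moment arm).
Sandbag: 12.8 × 10 = 128 N down at 4.74 m → arm 0.43 m, τ = 128 × 0.43 = 55.04 N·m counterclockwise.
Crate: 9.21 × 10 = 92.1 N down at 2.29 m → arm 2.88 m, τ = 92.1 × 2.88 = 265.2 N·m counterclockwise.
Sack of grain: 17.9 × 10 = 179 N down at 3.68 m → arm 1.49 m, τ = 179 × 1.49 = 266.7 N·m counterclockwise.
Net load moment about support B = 586.9 N·m counterclockwise.
Reaction R at support A is upward at 0 m, arm 5.17 m → moment R × 5.17 clockwise.
Στ = 0 ⇒ R × 5.17 = 586.9 ⇒ R = 114 N.

R_A ≈ 114 N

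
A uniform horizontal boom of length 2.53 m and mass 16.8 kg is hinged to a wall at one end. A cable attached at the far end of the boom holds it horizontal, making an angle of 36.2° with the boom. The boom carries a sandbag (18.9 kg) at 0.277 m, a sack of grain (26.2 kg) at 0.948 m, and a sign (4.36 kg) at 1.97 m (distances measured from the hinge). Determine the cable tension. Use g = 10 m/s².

T ≈ 401 N

Taking torques about the hinge:
Beam weight: 16.8 × 10 = 168 N down at 1.265 m → arm 1.265 m, τ = 168 × 1.265 = 212.5 N·m clockwise.
Sandbag: 18.9 × 10 = 189 N down at 0.277 m → arm 0.277 m, τ = 189 × 0.277 = 52.35 N·m clockwise.
Sack of grain: 26.2 × 10 = 262 N down at 0.948 m → arm 0.948 m, τ = 262 × 0.948 = 248.4 N·m clockwise.
Sign: 4.36 × 10 = 43.6 N down at 1.97 m → arm 1.97 m, τ = 43.6 × 1.97 = 85.89 N·m clockwise.
Total clockwise load moment = 599.1 N·m.
The cable tension T acts at 2.53 m; only its component perpendicular to the boom, T sinθ, produces torque. sin 36.2° = 0.5906.
For rotational equilibrium, T × 2.53 × 0.5906 = 599.1, so T = 599.1 / 1.494 = 401 N.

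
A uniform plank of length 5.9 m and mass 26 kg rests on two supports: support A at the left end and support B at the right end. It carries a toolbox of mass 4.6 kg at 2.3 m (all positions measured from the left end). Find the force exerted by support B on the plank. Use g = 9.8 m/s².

Choose support A as the axis so its reaction then has zero moment arm.
Beam weight: 26 × 9.8 = 254.8 N down at 2.95 m → arm 2.95 m, τ = 254.8 × 2.95 = 751.7 N·m clockwise.
Toolbox: 4.6 × 9.8 = 45.08 N down at 2.3 m → arm 2.3 m, τ = 45.08 × 2.3 = 103.7 N·m clockwise.
Net load moment about support A = 855.4 N·m clockwise.
Reaction R at support B is upward at 5.9 m, arm 5.9 m → moment R × 5.9 counterclockwise.
Setting net torque to zero: R × 5.9 = 855.4 → R = 145 N.

R_B ≈ 145 N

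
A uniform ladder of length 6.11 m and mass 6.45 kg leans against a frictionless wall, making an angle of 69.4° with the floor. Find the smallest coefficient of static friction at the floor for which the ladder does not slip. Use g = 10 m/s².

Taking torques about the foot of the ladder:
Ladder weight 6.45×10 = 64.5 N acts at 3.055 m along the ladder; its horizontal arm is 3.055·cos69.4° = 1.075 m → τ = 69.34 N·m clockwise.
Wall normal N acts horizontally at the top; its moment arm is the height L sinθ = 6.11·sin69.4° = 5.719 m, counterclockwise.
Setting net torque to zero: N × 5.719 = 69.34 → N = 12.12 N.
ΣFx = 0 ⇒ f = N_wall = 12.12 N. ΣFy = 0 ⇒ N_floor = 64.5 N.
μ_min = f / N_floor = 12.12 / 64.5 = 0.188.

μ_min ≈ 0.188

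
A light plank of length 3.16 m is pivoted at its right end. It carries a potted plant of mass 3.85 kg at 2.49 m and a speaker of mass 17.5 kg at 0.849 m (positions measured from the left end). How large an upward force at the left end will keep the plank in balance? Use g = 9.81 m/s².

F ≈ 134 N

Take moments about the right end.
Potted plant: 3.85 × 9.81 = 37.77 N down at 2.49 m → arm 0.67 m, τ = 37.77 × 0.67 = 25.31 N·m counterclockwise.
Speaker: 17.5 × 9.81 = 171.7 N down at 0.849 m → arm 2.311 m, τ = 171.7 × 2.311 = 396.8 N·m counterclockwise.
Net moment of the loads = 422.1 N·m counterclockwise.
The upward force F acts at the left end, arm 3.16 m, giving F × 3.16 clockwise.
Setting net torque to zero: F × 3.16 = 422.1 → F = 422.1 / 3.16 = 134 N.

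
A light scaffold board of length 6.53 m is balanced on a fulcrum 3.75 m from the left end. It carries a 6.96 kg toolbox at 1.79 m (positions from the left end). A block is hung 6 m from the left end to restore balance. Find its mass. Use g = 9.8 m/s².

Sum moments about the fulcrum (at 3.75 m from the left end) (the support reaction has zero arm there).
Toolbox: 6.96 × 9.8 = 68.21 N down at 1.79 m → arm 1.96 m, τ = 68.21 × 1.96 = 133.7 N·m counterclockwise.
Net moment of known loads = 133.7 N·m counterclockwise.
An unknown mass m at 6 m has arm 2.25 m; its moment is m·g·2.25 clockwise.
For rotational equilibrium, m × 9.8 × 2.25 = 133.7, so m = 133.7 / (9.8 × 2.25) = 6.06 kg.

m ≈ 6.06 kg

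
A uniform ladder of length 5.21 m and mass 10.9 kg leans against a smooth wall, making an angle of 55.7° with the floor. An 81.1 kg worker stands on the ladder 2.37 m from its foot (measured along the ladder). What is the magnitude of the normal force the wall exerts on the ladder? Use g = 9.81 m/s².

N_wall ≈ 283 N

Sum moments about the foot of the ladder (the floor normal and friction both act there and drop out).
Ladder weight 10.9×9.81 = 106.9 N acts at 2.605 m along the ladder; its horizontal arm is 2.605·cos55.7° = 1.468 m → τ = 156.9 N·m clockwise.
Worker: 81.1×9.81 = 795.6 N at 2.37 m → arm 1.336 m → τ = 1063 N·m clockwise.
Wall normal N acts horizontally at the top; its moment arm is the height L sinθ = 5.21·sin55.7° = 4.304 m, counterclockwise.
Στ = 0 ⇒ N × 4.304 = 1220 ⇒ N = 283 N.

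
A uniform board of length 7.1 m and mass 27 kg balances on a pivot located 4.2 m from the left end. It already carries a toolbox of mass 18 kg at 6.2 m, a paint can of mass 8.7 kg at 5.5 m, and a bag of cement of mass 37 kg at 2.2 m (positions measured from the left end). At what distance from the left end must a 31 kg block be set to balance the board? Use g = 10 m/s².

Taking torques about the pivot (at 4.2 m from the left end):
Beam weight: 27 × 10 = 270 N down at 3.55 m → arm 0.65 m, τ = 270 × 0.65 = 175.5 N·m counterclockwise.
Toolbox: 18 × 10 = 180 N down at 6.2 m → arm 2 m, τ = 180 × 2 = 360 N·m clockwise.
Paint can: 8.7 × 10 = 87 N down at 5.5 m → arm 1.3 m, τ = 87 × 1.3 = 113.1 N·m clockwise.
Bag of cement: 37 × 10 = 370 N down at 2.2 m → arm 2 m, τ = 370 × 2 = 740 N·m counterclockwise.
Net moment of existing loads = 442.4 N·m counterclockwise.
The block weighs 31 × 10 = 310 N and must supply an equal clockwise moment, so its lever arm about the pivot is 442.4 / 310 = 1.43 m.
That puts it at 4.2 + 1.43 = 5.63 m from the left end.

x ≈ 5.63 m from the left end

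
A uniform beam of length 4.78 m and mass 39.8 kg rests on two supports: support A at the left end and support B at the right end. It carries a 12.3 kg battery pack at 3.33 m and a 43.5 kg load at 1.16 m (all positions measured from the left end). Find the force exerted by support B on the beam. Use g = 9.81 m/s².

Sum moments about support A (its reaction then has zero moment arm).
Beam weight: 39.8 × 9.81 = 390.4 N down at 2.39 m → arm 2.39 m, τ = 390.4 × 2.39 = 933.1 N·m clockwise.
Battery pack: 12.3 × 9.81 = 120.7 N down at 3.33 m → arm 3.33 m, τ = 120.7 × 3.33 = 401.9 N·m clockwise.
Load: 43.5 × 9.81 = 426.7 N down at 1.16 m → arm 1.16 m, τ = 426.7 × 1.16 = 495 N·m clockwise.
Net load moment about support A = 1830 N·m clockwise.
Reaction R at support B is upward at 4.78 m, arm 4.78 m → moment R × 4.78 counterclockwise.
Setting net torque to zero: R × 4.78 = 1830 → R = 383 N.

R_B ≈ 383 N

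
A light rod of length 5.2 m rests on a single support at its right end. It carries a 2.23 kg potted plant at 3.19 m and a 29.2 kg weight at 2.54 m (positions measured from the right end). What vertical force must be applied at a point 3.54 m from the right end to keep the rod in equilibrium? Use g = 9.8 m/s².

Taking torques about the right end:
Potted plant: 2.23 × 9.8 = 21.85 N down at 3.19 m → arm 3.19 m, τ = 21.85 × 3.19 = 69.7 N·m counterclockwise.
Weight: 29.2 × 9.8 = 286.2 N down at 2.54 m → arm 2.54 m, τ = 286.2 × 2.54 = 726.9 N·m counterclockwise.
Net moment of the loads = 796.6 N·m counterclockwise.
The upward force F acts at a point 3.54 m from the right end, arm 3.54 m, giving F × 3.54 clockwise.
For rotational equilibrium, F × 3.54 = 796.6, so F = 796.6 / 3.54 = 225 N.

F ≈ 225 N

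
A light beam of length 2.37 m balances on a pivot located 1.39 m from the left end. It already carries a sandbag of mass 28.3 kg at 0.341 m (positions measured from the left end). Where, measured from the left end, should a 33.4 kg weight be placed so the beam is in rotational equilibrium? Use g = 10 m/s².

x ≈ 2.28 m from the left end

Taking torques about the pivot (at 1.39 m from the left end):
Sandbag: 28.3 × 10 = 283 N down at 0.341 m → arm 1.049 m, τ = 283 × 1.049 = 296.9 N·m counterclockwise.
Net moment of existing loads = 296.9 N·m counterclockwise.
The weight weighs 33.4 × 10 = 334 N and must supply an equal clockwise moment, so its lever arm about the pivot is 296.9 / 334 = 0.889 m.
That puts it at 1.39 + 0.889 = 2.28 m from the left end.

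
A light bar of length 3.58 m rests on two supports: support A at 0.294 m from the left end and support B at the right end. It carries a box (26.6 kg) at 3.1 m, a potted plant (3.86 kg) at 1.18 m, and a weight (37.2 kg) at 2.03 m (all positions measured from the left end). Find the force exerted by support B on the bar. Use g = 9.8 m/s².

Sum moments about support A (its reaction then has zero moment arm).
Box: 26.6 × 9.8 = 260.7 N down at 3.1 m → arm 2.806 m, τ = 260.7 × 2.806 = 731.5 N·m clockwise.
Potted plant: 3.86 × 9.8 = 37.83 N down at 1.18 m → arm 0.886 m, τ = 37.83 × 0.886 = 33.52 N·m clockwise.
Weight: 37.2 × 9.8 = 364.6 N down at 2.03 m → arm 1.736 m, τ = 364.6 × 1.736 = 632.9 N·m clockwise.
Net load moment about support A = 1398 N·m clockwise.
Reaction R at support B is upward at 3.58 m, arm 3.286 m → moment R × 3.286 counterclockwise.
For rotational equilibrium, R × 3.286 = 1398, so R = 425 N.

R_B ≈ 425 N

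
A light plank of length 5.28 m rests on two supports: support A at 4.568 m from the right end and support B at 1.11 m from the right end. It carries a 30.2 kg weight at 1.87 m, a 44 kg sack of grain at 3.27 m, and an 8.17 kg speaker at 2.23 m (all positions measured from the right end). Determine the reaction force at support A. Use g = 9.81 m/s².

R_A ≈ 361 N

Taking torques about support B:
Weight: 30.2 × 9.81 = 296.3 N down at 1.87 m → arm 0.76 m, τ = 296.3 × 0.76 = 225.2 N·m counterclockwise.
Sack of grain: 44 × 9.81 = 431.6 N down at 3.27 m → arm 2.16 m, τ = 431.6 × 2.16 = 932.3 N·m counterclockwise.
Speaker: 8.17 × 9.81 = 80.15 N down at 2.23 m → arm 1.12 m, τ = 80.15 × 1.12 = 89.77 N·m counterclockwise.
Net load moment about support B = 1247 N·m counterclockwise.
Reaction R at support A is upward at 4.568 m, arm 3.458 m → moment R × 3.458 clockwise.
For rotational equilibrium, R × 3.458 = 1247, so R = 361 N.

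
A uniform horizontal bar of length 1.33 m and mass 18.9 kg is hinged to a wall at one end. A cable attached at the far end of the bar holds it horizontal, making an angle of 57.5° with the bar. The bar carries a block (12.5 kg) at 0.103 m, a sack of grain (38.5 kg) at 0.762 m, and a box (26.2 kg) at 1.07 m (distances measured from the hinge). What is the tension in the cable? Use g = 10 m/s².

T ≈ 635 N

Taking torques about the hinge:
Beam weight: 18.9 × 10 = 189 N down at 0.665 m → arm 0.665 m, τ = 189 × 0.665 = 125.7 N·m clockwise.
Block: 12.5 × 10 = 125 N down at 0.103 m → arm 0.103 m, τ = 125 × 0.103 = 12.88 N·m clockwise.
Sack of grain: 38.5 × 10 = 385 N down at 0.762 m → arm 0.762 m, τ = 385 × 0.762 = 293.4 N·m clockwise.
Box: 26.2 × 10 = 262 N down at 1.07 m → arm 1.07 m, τ = 262 × 1.07 = 280.3 N·m clockwise.
Total clockwise load moment = 712.3 N·m.
The cable tension T acts at 1.33 m; only its component perpendicular to the bar, T sinθ, produces torque. sin 57.5° = 0.8434.
For rotational equilibrium, T × 1.33 × 0.8434 = 712.3, so T = 712.3 / 1.122 = 635 N.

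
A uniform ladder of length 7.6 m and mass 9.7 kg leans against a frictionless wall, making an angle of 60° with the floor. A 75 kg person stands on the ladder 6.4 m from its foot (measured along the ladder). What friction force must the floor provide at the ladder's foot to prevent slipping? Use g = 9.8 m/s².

Sum moments about the foot of the ladder (the floor normal and friction both act there and drop out).
Ladder weight 9.7×9.8 = 95.06 N acts at 3.8 m along the ladder; its horizontal arm is 3.8·cos60° = 1.9 m → τ = 180.6 N·m clockwise.
Person: 75×9.8 = 735 N at 6.4 m → arm 3.2 m → τ = 2352 N·m clockwise.
Wall normal N acts horizontally at the top; its moment arm is the height L sinθ = 7.6·sin60° = 6.582 m, counterclockwise.
Balancing moments: N × 6.582 = 2533, giving N = 385 N.
ΣFx = 0: friction at the foot balances the wall's push, so f = N_wall = 385 N.

f ≈ 385 N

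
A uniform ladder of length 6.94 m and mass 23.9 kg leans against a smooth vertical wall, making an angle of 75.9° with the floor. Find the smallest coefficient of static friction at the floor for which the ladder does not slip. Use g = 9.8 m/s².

Taking torques about the foot of the ladder:
Ladder weight 23.9×9.8 = 234.2 N acts at 3.47 m along the ladder; its horizontal arm is 3.47·cos75.9° = 0.8453 m → τ = 198 N·m clockwise.
Wall normal N acts horizontally at the top; its moment arm is the height L sinθ = 6.94·sin75.9° = 6.731 m, counterclockwise.
Setting net torque to zero: N × 6.731 = 198 → N = 29.42 N.
ΣFx = 0 ⇒ f = N_wall = 29.42 N. ΣFy = 0 ⇒ N_floor = 234.2 N.
μ_min = f / N_floor = 29.42 / 234.2 = 0.126.

μ_min ≈ 0.126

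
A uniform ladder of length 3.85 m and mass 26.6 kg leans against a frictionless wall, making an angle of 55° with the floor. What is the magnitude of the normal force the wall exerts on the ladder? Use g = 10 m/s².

N_wall ≈ 93.1 N

Sum moments about the foot of the ladder (the floor normal and friction both act there and drop out).
Ladder weight 26.6×10 = 266 N acts at 1.925 m along the ladder; its horizontal arm is 1.925·cos55° = 1.104 m → τ = 293.7 N·m clockwise.
Wall normal N acts horizontally at the top; its moment arm is the height L sinθ = 3.85·sin55° = 3.154 m, counterclockwise.
Στ = 0 ⇒ N × 3.154 = 293.7 ⇒ N = 93.1 N.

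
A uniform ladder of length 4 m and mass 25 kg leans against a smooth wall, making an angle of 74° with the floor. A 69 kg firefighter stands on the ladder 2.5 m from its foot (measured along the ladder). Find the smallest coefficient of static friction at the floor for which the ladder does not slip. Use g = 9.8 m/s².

μ_min ≈ 0.17

Take moments about the foot of the ladder.
Ladder weight 25×9.8 = 245 N acts at 2 m along the ladder; its horizontal arm is 2·cos74° = 0.5513 m → τ = 135.1 N·m clockwise.
Firefighter: 69×9.8 = 676.2 N at 2.5 m → arm 0.6891 m → τ = 466 N·m clockwise.
Wall normal N acts horizontally at the top; its moment arm is the height L sinθ = 4·sin74° = 3.845 m, counterclockwise.
Balancing moments: N × 3.845 = 601.1, giving N = 156.3 N.
ΣFx = 0 ⇒ f = N_wall = 156.3 N. ΣFy = 0 ⇒ N_floor = 921.2 N.
μ_min = f / N_floor = 156.3 / 921.2 = 0.17.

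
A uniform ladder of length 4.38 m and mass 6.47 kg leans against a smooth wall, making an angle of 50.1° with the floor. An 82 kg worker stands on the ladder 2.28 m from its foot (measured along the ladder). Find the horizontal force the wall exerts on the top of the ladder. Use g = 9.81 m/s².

N_wall ≈ 377 N

Choose the foot of the ladder as the axis so the floor normal and friction both act there and drop out.
Ladder weight 6.47×9.81 = 63.47 N acts at 2.19 m along the ladder; its horizontal arm is 2.19·cos50.1° = 1.405 m → τ = 89.18 N·m clockwise.
Worker: 82×9.81 = 804.4 N at 2.28 m → arm 1.463 m → τ = 1177 N·m clockwise.
Wall normal N acts horizontally at the top; its moment arm is the height L sinθ = 4.38·sin50.1° = 3.36 m, counterclockwise.
Στ = 0 ⇒ N × 3.36 = 1266 ⇒ N = 377 N.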